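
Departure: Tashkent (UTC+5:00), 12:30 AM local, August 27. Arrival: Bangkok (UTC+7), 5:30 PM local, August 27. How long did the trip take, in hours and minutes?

Departure in UTC: 12:30 AM − 5:00 = 7:30 PM on Aug 26.
Arrival in UTC: 5:30 PM − 7:00 = 10:30 AM on Aug 27.
Elapsed = 10:30 AM − 7:30 PM (+1 day) = 15 hours.

15 hours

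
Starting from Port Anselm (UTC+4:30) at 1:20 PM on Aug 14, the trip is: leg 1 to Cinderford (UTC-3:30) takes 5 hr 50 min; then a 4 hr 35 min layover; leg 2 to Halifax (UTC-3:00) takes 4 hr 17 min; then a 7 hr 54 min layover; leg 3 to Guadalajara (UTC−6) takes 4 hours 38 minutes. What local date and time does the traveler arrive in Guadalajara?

6:04 AM on August 15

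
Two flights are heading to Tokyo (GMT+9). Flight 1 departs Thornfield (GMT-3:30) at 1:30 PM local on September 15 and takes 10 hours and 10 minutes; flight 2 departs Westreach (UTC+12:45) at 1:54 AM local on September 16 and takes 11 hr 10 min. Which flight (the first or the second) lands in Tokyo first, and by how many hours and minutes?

the second, by 2 hours 51 minutes

Flight 1 in UTC: 1:30 PM + 3:30 = 5:00 PM on Sep 15.
+10 hours and 10 minutes → arrive 3:10 AM UTC on Sep 16.
Flight 2 in UTC: 1:54 AM − 12:45 = 1:09 PM on Sep 15.
+11 hours and 10 minutes → arrive 12:19 AM UTC on Sep 16.
Flight 2 lands earlier by 2 hours 51 minutes.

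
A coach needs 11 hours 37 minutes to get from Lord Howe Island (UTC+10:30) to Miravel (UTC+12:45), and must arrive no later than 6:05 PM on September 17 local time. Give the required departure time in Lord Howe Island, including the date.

Target arrival in UTC: 6:05 PM − 12:45 = 5:20 AM on Sep 17.
Subtract 11 hours 37 minutes → departure 5:43 PM UTC on Sep 16.
Lord Howe Island is UTC+10:30: 5:43 PM + 10:30 = 4:13 AM on Sep 17.

4:13 AM on September 17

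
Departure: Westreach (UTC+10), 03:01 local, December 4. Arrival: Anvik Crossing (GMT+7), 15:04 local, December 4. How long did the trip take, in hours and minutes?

15 hours 3 minutes

Departure in UTC: 03:01 − 10:00 = 17:01 on Dec 3.
Arrival in UTC: 15:04 − 7:00 = 08:04 on Dec 4.
Elapsed = 08:04 − 17:01 (+1 day) = 15 hours 3 minutes.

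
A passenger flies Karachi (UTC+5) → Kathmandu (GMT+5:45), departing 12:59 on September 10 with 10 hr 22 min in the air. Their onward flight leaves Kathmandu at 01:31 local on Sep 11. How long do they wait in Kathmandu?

Convert departure to UTC: 12:59 − 5:00 = 07:59 UTC on Sep 10.
Add 10 hours 22 minutes flight time → 18:21 UTC.
Kathmandu is UTC+5:45, so local arrival = 18:21 + 5:45 = 00:06 on Sep 11.
Layover = 01:31 − 00:06 = 1 hour 25 minutes.

1 hour 25 minutes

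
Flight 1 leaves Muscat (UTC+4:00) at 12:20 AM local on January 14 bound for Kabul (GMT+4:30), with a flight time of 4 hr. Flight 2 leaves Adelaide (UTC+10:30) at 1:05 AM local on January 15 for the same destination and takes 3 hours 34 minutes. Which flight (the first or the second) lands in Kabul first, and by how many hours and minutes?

the first, by 17 hours 49 minutes

Flight 1 in UTC: 12:20 AM − 4:00 = 8:20 PM on Jan 13.
+4 hours → arrive 12:20 AM UTC on Jan 14.
Flight 2 in UTC: 1:05 AM − 10:30 = 2:35 PM on Jan 14.
+3 hours 34 minutes → arrive 6:09 PM UTC on Jan 14.
Flight 1 lands earlier by 17 hours 49 minutes.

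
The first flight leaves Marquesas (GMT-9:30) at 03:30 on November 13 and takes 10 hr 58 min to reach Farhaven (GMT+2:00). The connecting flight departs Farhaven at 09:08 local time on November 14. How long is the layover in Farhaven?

7 hours 10 minutes

Convert departure to UTC: 03:30 + 9:30 = 13:00 UTC on Nov 13.
Add 10 hours 58 minutes flight time → 23:58 UTC.
Farhaven is UTC+2:00, so local arrival = 23:58 + 2:00 = 01:58 on Nov 14.
Layover = 09:08 − 01:58 = 7 hours 10 minutes.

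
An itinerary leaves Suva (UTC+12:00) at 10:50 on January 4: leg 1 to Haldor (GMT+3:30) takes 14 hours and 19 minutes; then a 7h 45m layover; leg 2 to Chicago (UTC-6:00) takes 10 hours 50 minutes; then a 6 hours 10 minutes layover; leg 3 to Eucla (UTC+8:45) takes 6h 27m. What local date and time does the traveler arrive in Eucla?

Convert departure to UTC: 10:50 − 12:00 = 22:50 UTC on Jan 3.
Add 14 hours and 19 minutes leg 1 → 13:09 UTC (Jan 4).
Add 7 hours and 45 minutes layover in Haldor → 20:54 UTC.
Add 10 hours 50 minutes leg 2 → 07:44 UTC (Jan 5).
Add 6 hours 10 minutes layover in Chicago → 13:54 UTC.
Add 6 hours and 27 minutes leg 3 → 20:21 UTC.
Eucla is UTC+8:45, so local arrival = 20:21 + 8:45 = 05:06 on Jan 6.

05:06 on Jan 6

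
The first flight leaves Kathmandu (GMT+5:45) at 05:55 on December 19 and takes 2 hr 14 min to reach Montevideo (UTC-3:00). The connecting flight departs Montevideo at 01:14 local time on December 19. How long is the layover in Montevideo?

Convert departure to UTC: 05:55 − 5:45 = 00:10 UTC on Dec 19.
Add 2 hours and 14 minutes flight time → 02:24 UTC.
Montevideo is UTC−3:00, so local arrival = 02:24 − 3:00 = 23:24 on Dec 18.
Layover = 01:14 − 23:24 (+1 day) = 1 hour 50 minutes.

1 hour 50 minutes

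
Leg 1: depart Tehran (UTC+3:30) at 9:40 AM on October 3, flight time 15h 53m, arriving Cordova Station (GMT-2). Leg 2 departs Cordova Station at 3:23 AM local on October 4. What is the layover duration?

Convert departure to UTC: 9:40 AM − 3:30 = 6:10 AM UTC on Oct 3.
Add 15 hours and 53 minutes flight time → 10:03 PM UTC.
Cordova Station is UTC−2:00, so local arrival = 10:03 PM − 2:00 = 8:03 PM on Oct 3.
Layover = 3:23 AM − 8:03 PM (+1 day) = 7 hours 20 minutes.

7 hours 20 minutes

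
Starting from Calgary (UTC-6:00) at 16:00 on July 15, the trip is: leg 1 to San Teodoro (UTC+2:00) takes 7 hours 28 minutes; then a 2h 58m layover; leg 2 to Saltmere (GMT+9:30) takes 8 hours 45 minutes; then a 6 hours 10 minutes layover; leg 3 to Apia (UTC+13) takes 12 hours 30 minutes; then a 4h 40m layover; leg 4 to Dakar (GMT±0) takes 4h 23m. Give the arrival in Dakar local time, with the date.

20:54 on July 17

Convert departure to UTC: 16:00 + 6:00 = 22:00 UTC on Jul 15.
Add 7 hours and 28 minutes leg 1 → 05:28 UTC (Jul 16).
Add 2 hours and 58 minutes layover in San Teodoro → 08:26 UTC.
Add 8 hours 45 minutes leg 2 → 17:11 UTC.
Add 6 hours 10 minutes layover in Saltmere → 23:21 UTC.
Add 12 hours 30 minutes leg 3 → 11:51 UTC (Jul 17).
Add 4 hours and 40 minutes layover in Apia → 16:31 UTC.
Add 4 hours 23 minutes leg 4 → 20:54 UTC.
Dakar is UTC+0, so local arrival is the same: 20:54 on Jul 17.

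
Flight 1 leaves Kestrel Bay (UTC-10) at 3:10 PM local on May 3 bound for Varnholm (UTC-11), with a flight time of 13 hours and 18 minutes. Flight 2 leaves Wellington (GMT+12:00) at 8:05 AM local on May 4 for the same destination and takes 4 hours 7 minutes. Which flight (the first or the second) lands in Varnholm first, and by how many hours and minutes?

the second, by 14 hours 16 minutes

Flight 1 in UTC: 3:10 PM + 10:00 = 1:10 AM on May 4.
+13 hours 18 minutes → arrive 2:28 PM UTC on May 4.
Flight 2 in UTC: 8:05 AM − 12:00 = 8:05 PM on May 3.
+4 hours 7 minutes → arrive 12:12 AM UTC on May 4.
Flight 2 lands earlier by 14 hours 16 minutes.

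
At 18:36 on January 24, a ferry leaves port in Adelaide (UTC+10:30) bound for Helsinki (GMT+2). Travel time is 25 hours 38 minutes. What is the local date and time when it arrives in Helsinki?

11:44 on January 25

Convert departure to UTC: 18:36 − 10:30 = 08:06 UTC on Jan 24.
Add 25 hours and 38 minutes travel time → 09:44 UTC (Jan 25).
Helsinki is UTC+2:00, so local arrival = 09:44 + 2:00 = 11:44 on Jan 25.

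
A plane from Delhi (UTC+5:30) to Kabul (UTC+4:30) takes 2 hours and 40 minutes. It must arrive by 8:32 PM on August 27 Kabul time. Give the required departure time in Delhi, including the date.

Target arrival in UTC: 8:32 PM − 4:30 = 4:02 PM on Aug 27.
Subtract 2 hours 40 minutes → departure 1:22 PM UTC on Aug 27.
Delhi is UTC+5:30: 1:22 PM + 5:30 = 6:52 PM on Aug 27.

6:52 PM on August 27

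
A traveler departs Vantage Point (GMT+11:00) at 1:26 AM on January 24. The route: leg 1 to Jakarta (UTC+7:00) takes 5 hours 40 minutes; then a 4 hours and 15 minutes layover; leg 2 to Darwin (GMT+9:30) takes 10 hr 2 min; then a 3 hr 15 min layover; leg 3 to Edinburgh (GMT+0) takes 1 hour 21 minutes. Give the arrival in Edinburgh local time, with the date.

Convert departure to UTC: 1:26 AM − 11:00 = 2:26 PM UTC on Jan 23.
Add 5 hours and 40 minutes leg 1 → 8:06 PM UTC.
Add 4 hours 15 minutes layover in Jakarta → 12:21 AM UTC (Jan 24).
Add 10 hours 2 minutes leg 2 → 10:23 AM UTC.
Add 3 hours and 15 minutes layover in Darwin → 1:38 PM UTC.
Add 1 hour 21 minutes leg 3 → 2:59 PM UTC.
Edinburgh is UTC+0, so local arrival is the same: 2:59 PM on Jan 24.

2:59 PM on January 24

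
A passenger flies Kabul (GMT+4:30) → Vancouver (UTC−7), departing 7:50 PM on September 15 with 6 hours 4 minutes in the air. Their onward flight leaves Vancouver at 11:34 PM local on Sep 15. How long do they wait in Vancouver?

9 hours 10 minutes

Convert departure to UTC: 7:50 PM − 4:30 = 3:20 PM UTC on Sep 15.
Add 6 hours and 4 minutes flight time → 9:24 PM UTC.
Vancouver is UTC−7:00, so local arrival = 9:24 PM − 7:00 = 2:24 PM on Sep 15.
Layover = 11:34 PM − 2:24 PM = 9 hours 10 minutes.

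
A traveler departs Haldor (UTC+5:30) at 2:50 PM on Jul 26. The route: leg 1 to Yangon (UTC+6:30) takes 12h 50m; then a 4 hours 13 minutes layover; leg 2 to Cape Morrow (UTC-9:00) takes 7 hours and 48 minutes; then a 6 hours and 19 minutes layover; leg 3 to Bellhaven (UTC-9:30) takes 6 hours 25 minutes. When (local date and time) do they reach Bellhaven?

1:25 PM on July 27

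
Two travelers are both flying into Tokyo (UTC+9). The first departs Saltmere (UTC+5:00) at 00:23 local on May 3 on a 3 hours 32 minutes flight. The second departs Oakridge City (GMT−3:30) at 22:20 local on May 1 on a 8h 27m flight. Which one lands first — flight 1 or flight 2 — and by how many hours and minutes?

Flight 1 in UTC: 00:23 − 5:00 = 19:23 on May 2.
+3 hours 32 minutes → arrive 22:55 UTC on May 2.
Flight 2 in UTC: 22:20 + 3:30 = 01:50 on May 2.
+8 hours 27 minutes → arrive 10:17 UTC on May 2.
Flight 2 lands earlier by 12 hours 38 minutes.

the second, by 12 hours 38 minutes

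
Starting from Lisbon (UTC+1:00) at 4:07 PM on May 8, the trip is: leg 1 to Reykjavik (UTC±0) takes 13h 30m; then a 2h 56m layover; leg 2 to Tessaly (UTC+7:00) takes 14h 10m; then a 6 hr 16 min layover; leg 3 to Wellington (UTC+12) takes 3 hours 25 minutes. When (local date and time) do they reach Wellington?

Convert departure to UTC: 4:07 PM − 1:00 = 3:07 PM UTC on May 8.
Add 13 hours 30 minutes leg 1 → 4:37 AM UTC (May 9).
Add 2 hours 56 minutes layover in Reykjavik → 7:33 AM UTC.
Add 14 hours 10 minutes leg 2 → 9:43 PM UTC.
Add 6 hours 16 minutes layover in Tessaly → 3:59 AM UTC (May 10).
Add 3 hours and 25 minutes leg 3 → 7:24 AM UTC.
Wellington is UTC+12:00, so local arrival = 7:24 AM + 12:00 = 7:24 PM on May 10.

7:24 PM on May 10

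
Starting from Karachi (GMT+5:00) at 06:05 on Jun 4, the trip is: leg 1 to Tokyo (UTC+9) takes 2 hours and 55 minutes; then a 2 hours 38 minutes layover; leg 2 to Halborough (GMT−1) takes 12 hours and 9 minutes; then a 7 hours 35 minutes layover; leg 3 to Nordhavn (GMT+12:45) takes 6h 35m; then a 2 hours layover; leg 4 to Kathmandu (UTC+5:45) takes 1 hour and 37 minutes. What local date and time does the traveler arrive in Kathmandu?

18:19 on Jun 5

Convert departure to UTC: 06:05 − 5:00 = 01:05 UTC on Jun 4.
Add 2 hours and 55 minutes leg 1 → 04:00 UTC.
Add 2 hours and 38 minutes layover in Tokyo → 06:38 UTC.
Add 12 hours 9 minutes leg 2 → 18:47 UTC.
Add 7 hours 35 minutes layover in Halborough → 02:22 UTC (Jun 5).
Add 6 hours and 35 minutes leg 3 → 08:57 UTC.
Add 2 hours layover in Nordhavn → 10:57 UTC.
Add 1 hour and 37 minutes leg 4 → 12:34 UTC.
Kathmandu is UTC+5:45, so local arrival = 12:34 + 5:45 = 18:19 on Jun 5.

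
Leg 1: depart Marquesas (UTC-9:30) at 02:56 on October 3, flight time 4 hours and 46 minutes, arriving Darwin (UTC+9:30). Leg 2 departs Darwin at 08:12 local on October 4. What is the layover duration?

Convert departure to UTC: 02:56 + 9:30 = 12:26 UTC on Oct 3.
Add 4 hours 46 minutes flight time → 17:12 UTC.
Darwin is UTC+9:30, so local arrival = 17:12 + 9:30 = 02:42 on Oct 4.
Layover = 08:12 − 02:42 = 5 hours 30 minutes.

5 hours 30 minutes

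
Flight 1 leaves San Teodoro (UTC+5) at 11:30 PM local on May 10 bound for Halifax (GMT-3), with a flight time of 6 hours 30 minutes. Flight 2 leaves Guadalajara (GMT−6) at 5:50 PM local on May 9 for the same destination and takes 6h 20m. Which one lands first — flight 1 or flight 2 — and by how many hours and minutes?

the second, by 18 hours 50 minutes

Flight 1 in UTC: 11:30 PM − 5:00 = 6:30 PM on May 10.
+6 hours 30 minutes → arrive 1:00 AM UTC on May 11.
Flight 2 in UTC: 5:50 PM + 6:00 = 11:50 PM on May 9.
+6 hours and 20 minutes → arrive 6:10 AM UTC on May 10.
Flight 2 lands earlier by 18 hours 50 minutes.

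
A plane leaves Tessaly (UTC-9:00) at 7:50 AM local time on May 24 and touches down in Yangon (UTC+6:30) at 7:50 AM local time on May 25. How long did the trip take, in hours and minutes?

8 hours 30 minutes

Departure in UTC: 7:50 AM + 9:00 = 4:50 PM on May 24.
Arrival in UTC: 7:50 AM − 6:30 = 1:20 AM on May 25.
Elapsed = 1:20 AM − 4:50 PM (+1 day) = 8 hours 30 minutes.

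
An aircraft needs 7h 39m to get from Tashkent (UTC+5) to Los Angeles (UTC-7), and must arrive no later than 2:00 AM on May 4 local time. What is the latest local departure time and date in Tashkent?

Target arrival in UTC: 2:00 AM + 7:00 = 9:00 AM on May 4.
Subtract 7 hours and 39 minutes → departure 1:21 AM UTC on May 4.
Tashkent is UTC+5:00: 1:21 AM + 5:00 = 6:21 AM on May 4.

6:21 AM on May 4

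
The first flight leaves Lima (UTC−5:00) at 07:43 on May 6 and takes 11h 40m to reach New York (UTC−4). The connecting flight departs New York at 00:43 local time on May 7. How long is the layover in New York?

4 hours 20 minutes

Convert departure to UTC: 07:43 + 5:00 = 12:43 UTC on May 6.
Add 11 hours 40 minutes flight time → 00:23 UTC (May 7).
New York is UTC−4:00, so local arrival = 00:23 − 4:00 = 20:23 on May 6.
Layover = 00:43 − 20:23 (+1 day) = 4 hours 20 minutes.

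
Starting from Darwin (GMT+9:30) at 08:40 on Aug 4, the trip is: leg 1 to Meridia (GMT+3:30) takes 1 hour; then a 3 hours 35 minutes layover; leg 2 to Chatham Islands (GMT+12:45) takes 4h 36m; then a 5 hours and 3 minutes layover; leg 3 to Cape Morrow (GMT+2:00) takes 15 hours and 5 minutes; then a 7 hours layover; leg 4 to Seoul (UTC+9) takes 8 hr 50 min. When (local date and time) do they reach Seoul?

Convert departure to UTC: 08:40 − 9:30 = 23:10 UTC on Aug 3.
Add 1 hour leg 1 → 00:10 UTC (Aug 4).
Add 3 hours and 35 minutes layover in Meridia → 03:45 UTC.
Add 4 hours 36 minutes leg 2 → 08:21 UTC.
Add 5 hours 3 minutes layover in Chatham Islands → 13:24 UTC.
Add 15 hours 5 minutes leg 3 → 04:29 UTC (Aug 5).
Add 7 hours layover in Cape Morrow → 11:29 UTC.
Add 8 hours and 50 minutes leg 4 → 20:19 UTC.
Seoul is UTC+9:00, so local arrival = 20:19 + 9:00 = 05:19 on Aug 6.

05:19 on August 6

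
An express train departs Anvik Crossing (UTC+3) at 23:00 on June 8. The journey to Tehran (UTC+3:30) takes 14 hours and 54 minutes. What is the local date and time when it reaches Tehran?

Convert departure to UTC: 23:00 − 3:00 = 20:00 UTC on Jun 8.
Add 14 hours 54 minutes travel time → 10:54 UTC (Jun 9).
Tehran is UTC+3:30, so local arrival = 10:54 + 3:30 = 14:24 on Jun 9.

14:24 on June 9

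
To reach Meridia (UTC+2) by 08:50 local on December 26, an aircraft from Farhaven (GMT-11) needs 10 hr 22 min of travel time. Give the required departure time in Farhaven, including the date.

09:28 on December 25

Target arrival in UTC: 08:50 − 2:00 = 06:50 on Dec 26.
Subtract 10 hours and 22 minutes → departure 20:28 UTC on Dec 25.
Farhaven is UTC−11:00: 20:28 − 11:00 = 09:28 on Dec 25.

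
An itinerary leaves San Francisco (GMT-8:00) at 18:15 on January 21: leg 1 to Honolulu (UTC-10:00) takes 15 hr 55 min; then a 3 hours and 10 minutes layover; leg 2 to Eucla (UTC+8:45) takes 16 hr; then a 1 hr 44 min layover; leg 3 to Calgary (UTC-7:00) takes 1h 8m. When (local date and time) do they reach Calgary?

09:12 on Jan 23

Convert departure to UTC: 18:15 + 8:00 = 02:15 UTC on Jan 22.
Add 15 hours and 55 minutes leg 1 → 18:10 UTC.
Add 3 hours 10 minutes layover in Honolulu → 21:20 UTC.
Add 16 hours leg 2 → 13:20 UTC (Jan 23).
Add 1 hour 44 minutes layover in Eucla → 15:04 UTC.
Add 1 hour and 8 minutes leg 3 → 16:12 UTC.
Calgary is UTC−7:00, so local arrival = 16:12 − 7:00 = 09:12 on Jan 23.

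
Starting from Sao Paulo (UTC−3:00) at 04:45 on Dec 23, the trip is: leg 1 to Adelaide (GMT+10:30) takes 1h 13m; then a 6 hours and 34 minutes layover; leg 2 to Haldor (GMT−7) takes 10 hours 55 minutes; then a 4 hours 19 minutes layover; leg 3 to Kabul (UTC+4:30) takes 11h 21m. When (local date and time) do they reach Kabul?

Convert departure to UTC: 04:45 + 3:00 = 07:45 UTC on Dec 23.
Add 1 hour 13 minutes leg 1 → 08:58 UTC.
Add 6 hours 34 minutes layover in Adelaide → 15:32 UTC.
Add 10 hours 55 minutes leg 2 → 02:27 UTC (Dec 24).
Add 4 hours 19 minutes layover in Haldor → 06:46 UTC.
Add 11 hours and 21 minutes leg 3 → 18:07 UTC.
Kabul is UTC+4:30, so local arrival = 18:07 + 4:30 = 22:37 on Dec 24.

22:37 on December 24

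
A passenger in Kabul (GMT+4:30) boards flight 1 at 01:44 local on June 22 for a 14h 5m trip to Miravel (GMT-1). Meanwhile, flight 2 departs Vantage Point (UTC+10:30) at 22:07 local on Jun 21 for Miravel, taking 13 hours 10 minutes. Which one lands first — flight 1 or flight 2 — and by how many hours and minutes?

Flight 1 in UTC: 01:44 − 4:30 = 21:14 on Jun 21.
+14 hours 5 minutes → arrive 11:19 UTC on Jun 22.
Flight 2 in UTC: 22:07 − 10:30 = 11:37 on Jun 21.
+13 hours 10 minutes → arrive 00:47 UTC on Jun 22.
Flight 2 lands earlier by 10 hours 32 minutes.

the second, by 10 hours 32 minutes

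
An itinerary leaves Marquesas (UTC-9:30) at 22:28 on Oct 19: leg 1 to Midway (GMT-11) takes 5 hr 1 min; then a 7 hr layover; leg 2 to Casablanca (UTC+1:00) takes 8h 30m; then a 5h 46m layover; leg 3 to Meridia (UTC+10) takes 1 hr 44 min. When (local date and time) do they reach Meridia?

Convert departure to UTC: 22:28 + 9:30 = 07:58 UTC on Oct 20.
Add 5 hours 1 minute leg 1 → 12:59 UTC.
Add 7 hours layover in Midway → 19:59 UTC.
Add 8 hours and 30 minutes leg 2 → 04:29 UTC (Oct 21).
Add 5 hours and 46 minutes layover in Casablanca → 10:15 UTC.
Add 1 hour and 44 minutes leg 3 → 11:59 UTC.
Meridia is UTC+10:00, so local arrival = 11:59 + 10:00 = 21:59 on Oct 21.

21:59 on October 21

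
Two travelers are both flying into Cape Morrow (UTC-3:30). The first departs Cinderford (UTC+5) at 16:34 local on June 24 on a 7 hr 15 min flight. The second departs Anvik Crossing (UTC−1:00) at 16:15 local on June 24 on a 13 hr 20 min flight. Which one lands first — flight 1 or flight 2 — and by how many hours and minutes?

the first, by 11 hours 46 minutes

Flight 1 in UTC: 16:34 − 5:00 = 11:34 on Jun 24.
+7 hours 15 minutes → arrive 18:49 UTC on Jun 24.
Flight 2 in UTC: 16:15 + 1:00 = 17:15 on Jun 24.
+13 hours and 20 minutes → arrive 06:35 UTC on Jun 25.
Flight 1 lands earlier by 11 hours 46 minutes.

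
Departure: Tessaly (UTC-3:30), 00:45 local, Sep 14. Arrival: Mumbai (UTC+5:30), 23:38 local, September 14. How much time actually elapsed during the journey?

Mumbai is 9:00 ahead of Tessaly.
Clock-face elapsed time (ignoring zones) is 22 hours 53 minutes.
Actual elapsed = 22 hours 53 minutes − 9:00 = 13 hours 53 minutes.

13 hours 53 minutes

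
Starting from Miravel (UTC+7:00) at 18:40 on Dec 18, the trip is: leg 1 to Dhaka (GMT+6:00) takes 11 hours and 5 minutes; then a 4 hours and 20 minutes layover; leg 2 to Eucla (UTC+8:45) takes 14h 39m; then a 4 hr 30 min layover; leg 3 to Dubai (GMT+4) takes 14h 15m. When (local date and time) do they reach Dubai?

16:29 on Dec 20

Convert departure to UTC: 18:40 − 7:00 = 11:40 UTC on Dec 18.
Add 11 hours and 5 minutes leg 1 → 22:45 UTC.
Add 4 hours and 20 minutes layover in Dhaka → 03:05 UTC (Dec 19).
Add 14 hours 39 minutes leg 2 → 17:44 UTC.
Add 4 hours 30 minutes layover in Eucla → 22:14 UTC.
Add 14 hours 15 minutes leg 3 → 12:29 UTC (Dec 20).
Dubai is UTC+4:00, so local arrival = 12:29 + 4:00 = 16:29 on Dec 20.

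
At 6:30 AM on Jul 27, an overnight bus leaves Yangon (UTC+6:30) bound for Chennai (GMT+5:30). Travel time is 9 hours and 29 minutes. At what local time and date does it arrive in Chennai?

2:59 PM on July 27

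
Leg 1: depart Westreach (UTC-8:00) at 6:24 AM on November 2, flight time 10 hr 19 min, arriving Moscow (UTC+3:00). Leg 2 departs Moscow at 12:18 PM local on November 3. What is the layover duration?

8 hours 35 minutes

Convert departure to UTC: 6:24 AM + 8:00 = 2:24 PM UTC on Nov 2.
Add 10 hours 19 minutes flight time → 12:43 AM UTC (Nov 3).
Moscow is UTC+3:00, so local arrival = 12:43 AM + 3:00 = 3:43 AM on Nov 3.
Layover = 12:18 PM − 3:43 AM = 8 hours 35 minutes.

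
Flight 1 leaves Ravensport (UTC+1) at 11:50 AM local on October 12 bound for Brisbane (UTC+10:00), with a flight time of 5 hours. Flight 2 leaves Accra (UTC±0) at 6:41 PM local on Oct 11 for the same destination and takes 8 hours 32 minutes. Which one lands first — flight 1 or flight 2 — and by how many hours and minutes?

the second, by 12 hours 37 minutes

Flight 1 in UTC: 11:50 AM − 1:00 = 10:50 AM on Oct 12.
+5 hours → arrive 3:50 PM UTC on Oct 12.
Flight 2 departs at 6:41 PM UTC (Oct 11).
+8 hours 32 minutes → arrive 3:13 AM UTC on Oct 12.
Flight 2 lands earlier by 12 hours 37 minutes.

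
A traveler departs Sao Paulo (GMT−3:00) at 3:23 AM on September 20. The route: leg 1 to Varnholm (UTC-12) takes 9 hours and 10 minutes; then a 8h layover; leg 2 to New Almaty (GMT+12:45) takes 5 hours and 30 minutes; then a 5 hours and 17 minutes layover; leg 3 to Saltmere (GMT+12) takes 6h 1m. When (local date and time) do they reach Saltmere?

Convert departure to UTC: 3:23 AM + 3:00 = 6:23 AM UTC on Sep 20.
Add 9 hours and 10 minutes leg 1 → 3:33 PM UTC.
Add 8 hours layover in Varnholm → 11:33 PM UTC.
Add 5 hours and 30 minutes leg 2 → 5:03 AM UTC (Sep 21).
Add 5 hours 17 minutes layover in New Almaty → 10:20 AM UTC.
Add 6 hours 1 minute leg 3 → 4:21 PM UTC.
Saltmere is UTC+12:00, so local arrival = 4:21 PM + 12:00 = 4:21 AM on Sep 22.

4:21 AM on Sep 22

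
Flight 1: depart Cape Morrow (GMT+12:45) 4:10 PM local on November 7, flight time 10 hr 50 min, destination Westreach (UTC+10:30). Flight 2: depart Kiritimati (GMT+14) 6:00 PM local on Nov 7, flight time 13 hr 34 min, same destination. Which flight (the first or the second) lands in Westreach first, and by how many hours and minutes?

the first, by 3 hours 19 minutes

Flight 1 in UTC: 4:10 PM − 12:45 = 3:25 AM on Nov 7.
+10 hours and 50 minutes → arrive 2:15 PM UTC on Nov 7.
Flight 2 in UTC: 6:00 PM − 14:00 = 4:00 AM on Nov 7.
+13 hours and 34 minutes → arrive 5:34 PM UTC on Nov 7.
Flight 1 lands earlier by 3 hours 19 minutes.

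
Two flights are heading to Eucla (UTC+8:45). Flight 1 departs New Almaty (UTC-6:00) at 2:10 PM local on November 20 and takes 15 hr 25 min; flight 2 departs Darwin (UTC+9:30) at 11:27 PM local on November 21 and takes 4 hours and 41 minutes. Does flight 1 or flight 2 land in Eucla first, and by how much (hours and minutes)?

the first, by 7 hours 3 minutes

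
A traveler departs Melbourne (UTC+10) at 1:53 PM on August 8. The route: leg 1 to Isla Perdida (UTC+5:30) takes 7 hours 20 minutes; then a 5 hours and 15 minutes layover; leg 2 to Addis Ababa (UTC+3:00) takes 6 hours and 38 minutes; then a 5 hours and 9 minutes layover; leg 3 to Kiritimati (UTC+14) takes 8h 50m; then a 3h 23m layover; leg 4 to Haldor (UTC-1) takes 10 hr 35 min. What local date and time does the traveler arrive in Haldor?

2:03 AM on Aug 10

Convert departure to UTC: 1:53 PM − 10:00 = 3:53 AM UTC on Aug 8.
Add 7 hours and 20 minutes leg 1 → 11:13 AM UTC.
Add 5 hours and 15 minutes layover in Isla Perdida → 4:28 PM UTC.
Add 6 hours 38 minutes leg 2 → 11:06 PM UTC.
Add 5 hours and 9 minutes layover in Addis Ababa → 4:15 AM UTC (Aug 9).
Add 8 hours and 50 minutes leg 3 → 1:05 PM UTC.
Add 3 hours 23 minutes layover in Kiritimati → 4:28 PM UTC.
Add 10 hours 35 minutes leg 4 → 3:03 AM UTC (Aug 10).
Haldor is UTC−1:00, so local arrival = 3:03 AM − 1:00 = 2:03 AM on Aug 10.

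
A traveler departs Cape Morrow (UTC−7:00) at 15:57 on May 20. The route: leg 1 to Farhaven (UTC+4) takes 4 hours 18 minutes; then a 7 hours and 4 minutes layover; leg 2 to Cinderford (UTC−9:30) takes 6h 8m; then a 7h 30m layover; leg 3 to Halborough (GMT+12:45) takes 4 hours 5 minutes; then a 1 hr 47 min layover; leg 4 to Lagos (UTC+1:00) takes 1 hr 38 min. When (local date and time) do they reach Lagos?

08:27 on May 22

Convert departure to UTC: 15:57 + 7:00 = 22:57 UTC on May 20.
Add 4 hours and 18 minutes leg 1 → 03:15 UTC (May 21).
Add 7 hours and 4 minutes layover in Farhaven → 10:19 UTC.
Add 6 hours and 8 minutes leg 2 → 16:27 UTC.
Add 7 hours 30 minutes layover in Cinderford → 23:57 UTC.
Add 4 hours 5 minutes leg 3 → 04:02 UTC (May 22).
Add 1 hour 47 minutes layover in Halborough → 05:49 UTC.
Add 1 hour and 38 minutes leg 4 → 07:27 UTC.
Lagos is UTC+1:00, so local arrival = 07:27 + 1:00 = 08:27 on May 22.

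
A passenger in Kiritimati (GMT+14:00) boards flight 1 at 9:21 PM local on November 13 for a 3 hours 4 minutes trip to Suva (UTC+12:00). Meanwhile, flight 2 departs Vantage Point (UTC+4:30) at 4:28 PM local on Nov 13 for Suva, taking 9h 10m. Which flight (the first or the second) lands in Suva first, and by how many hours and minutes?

Flight 1 in UTC: 9:21 PM − 14:00 = 7:21 AM on Nov 13.
+3 hours and 4 minutes → arrive 10:25 AM UTC on Nov 13.
Flight 2 in UTC: 4:28 PM − 4:30 = 11:58 AM on Nov 13.
+9 hours 10 minutes → arrive 9:08 PM UTC on Nov 13.
Flight 1 lands earlier by 10 hours 43 minutes.

the first, by 10 hours 43 minutes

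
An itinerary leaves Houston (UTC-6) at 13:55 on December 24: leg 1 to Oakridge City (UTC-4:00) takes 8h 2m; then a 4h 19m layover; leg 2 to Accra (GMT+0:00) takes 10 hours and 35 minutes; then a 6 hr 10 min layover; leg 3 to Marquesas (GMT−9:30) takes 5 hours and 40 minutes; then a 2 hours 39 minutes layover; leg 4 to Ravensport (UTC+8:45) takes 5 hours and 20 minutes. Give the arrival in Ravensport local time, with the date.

Convert departure to UTC: 13:55 + 6:00 = 19:55 UTC on Dec 24.
Add 8 hours and 2 minutes leg 1 → 03:57 UTC (Dec 25).
Add 4 hours and 19 minutes layover in Oakridge City → 08:16 UTC.
Add 10 hours and 35 minutes leg 2 → 18:51 UTC.
Add 6 hours 10 minutes layover in Accra → 01:01 UTC (Dec 26).
Add 5 hours and 40 minutes leg 3 → 06:41 UTC.
Add 2 hours 39 minutes layover in Marquesas → 09:20 UTC.
Add 5 hours and 20 minutes leg 4 → 14:40 UTC.
Ravensport is UTC+8:45, so local arrival = 14:40 + 8:45 = 23:25 on Dec 26.

23:25 on Dec 26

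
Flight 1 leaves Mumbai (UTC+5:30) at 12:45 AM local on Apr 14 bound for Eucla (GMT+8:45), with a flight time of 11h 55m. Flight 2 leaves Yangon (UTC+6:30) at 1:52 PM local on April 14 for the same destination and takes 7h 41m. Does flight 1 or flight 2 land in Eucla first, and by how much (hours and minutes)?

Flight 1 in UTC: 12:45 AM − 5:30 = 7:15 PM on Apr 13.
+11 hours 55 minutes → arrive 7:10 AM UTC on Apr 14.
Flight 2 in UTC: 1:52 PM − 6:30 = 7:22 AM on Apr 14.
+7 hours 41 minutes → arrive 3:03 PM UTC on Apr 14.
Flight 1 lands earlier by 7 hours 53 minutes.

the first, by 7 hours 53 minutes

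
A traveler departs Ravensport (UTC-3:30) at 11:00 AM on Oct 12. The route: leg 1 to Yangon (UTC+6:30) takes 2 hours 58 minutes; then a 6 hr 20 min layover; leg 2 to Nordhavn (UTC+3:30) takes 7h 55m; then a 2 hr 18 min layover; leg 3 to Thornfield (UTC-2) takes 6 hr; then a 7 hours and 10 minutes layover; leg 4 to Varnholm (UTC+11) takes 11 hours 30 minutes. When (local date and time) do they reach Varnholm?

9:41 PM on October 14

Convert departure to UTC: 11:00 AM + 3:30 = 2:30 PM UTC on Oct 12.
Add 2 hours 58 minutes leg 1 → 5:28 PM UTC.
Add 6 hours and 20 minutes layover in Yangon → 11:48 PM UTC.
Add 7 hours 55 minutes leg 2 → 7:43 AM UTC (Oct 13).
Add 2 hours and 18 minutes layover in Nordhavn → 10:01 AM UTC.
Add 6 hours leg 3 → 4:01 PM UTC.
Add 7 hours 10 minutes layover in Thornfield → 11:11 PM UTC.
Add 11 hours and 30 minutes leg 4 → 10:41 AM UTC (Oct 14).
Varnholm is UTC+11:00, so local arrival = 10:41 AM + 11:00 = 9:41 PM on Oct 14.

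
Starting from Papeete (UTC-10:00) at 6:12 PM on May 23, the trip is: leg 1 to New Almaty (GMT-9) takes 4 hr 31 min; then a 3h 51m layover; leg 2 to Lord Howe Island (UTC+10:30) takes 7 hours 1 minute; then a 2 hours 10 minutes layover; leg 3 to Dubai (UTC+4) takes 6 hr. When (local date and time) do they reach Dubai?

Convert departure to UTC: 6:12 PM + 10:00 = 4:12 AM UTC on May 24.
Add 4 hours 31 minutes leg 1 → 8:43 AM UTC.
Add 3 hours and 51 minutes layover in New Almaty → 12:34 PM UTC.
Add 7 hours 1 minute leg 2 → 7:35 PM UTC.
Add 2 hours 10 minutes layover in Lord Howe Island → 9:45 PM UTC.
Add 6 hours leg 3 → 3:45 AM UTC (May 25).
Dubai is UTC+4:00, so local arrival = 3:45 AM + 4:00 = 7:45 AM on May 25.

7:45 AM on May 25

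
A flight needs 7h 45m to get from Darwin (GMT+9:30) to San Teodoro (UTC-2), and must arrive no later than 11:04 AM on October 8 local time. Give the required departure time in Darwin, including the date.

2:49 PM on Oct 8

Target arrival in UTC: 11:04 AM + 2:00 = 1:04 PM on Oct 8.
Subtract 7 hours 45 minutes → departure 5:19 AM UTC on Oct 8.
Darwin is UTC+9:30: 5:19 AM + 9:30 = 2:49 PM on Oct 8.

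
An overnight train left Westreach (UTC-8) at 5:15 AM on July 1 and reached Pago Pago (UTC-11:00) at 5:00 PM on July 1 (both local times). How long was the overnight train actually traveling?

14 hours 45 minutes

Departure in UTC: 5:15 AM + 8:00 = 1:15 PM on Jul 1.
Arrival in UTC: 5:00 PM + 11:00 = 4:00 AM on Jul 2.
Elapsed = 4:00 AM − 1:15 PM (+1 day) = 14 hours 45 minutes.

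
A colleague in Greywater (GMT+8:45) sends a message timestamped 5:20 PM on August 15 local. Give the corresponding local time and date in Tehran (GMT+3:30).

In UTC: 5:20 PM − 8:45 = 8:35 AM on Aug 15.
Tehran is UTC+3:30: 8:35 AM + 3:30 = 12:05 PM on Aug 15.

12:05 PM on August 15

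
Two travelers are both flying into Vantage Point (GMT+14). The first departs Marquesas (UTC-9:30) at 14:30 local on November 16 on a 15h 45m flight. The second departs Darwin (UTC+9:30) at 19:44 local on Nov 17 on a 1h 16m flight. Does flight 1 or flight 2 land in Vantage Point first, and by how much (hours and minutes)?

the second, by 4 hours 15 minutes

Flight 1 in UTC: 14:30 + 9:30 = 00:00 on Nov 17.
+15 hours 45 minutes → arrive 15:45 UTC on Nov 17.
Flight 2 in UTC: 19:44 − 9:30 = 10:14 on Nov 17.
+1 hour 16 minutes → arrive 11:30 UTC on Nov 17.
Flight 2 lands earlier by 4 hours 15 minutes.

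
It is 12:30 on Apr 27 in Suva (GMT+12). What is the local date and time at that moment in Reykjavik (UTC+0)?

Reykjavik is 12:00 behind Suva.
Shift by the zone difference: 12:30 − 12:00 = 00:30 on Apr 27 in Reykjavik.

00:30 on April 27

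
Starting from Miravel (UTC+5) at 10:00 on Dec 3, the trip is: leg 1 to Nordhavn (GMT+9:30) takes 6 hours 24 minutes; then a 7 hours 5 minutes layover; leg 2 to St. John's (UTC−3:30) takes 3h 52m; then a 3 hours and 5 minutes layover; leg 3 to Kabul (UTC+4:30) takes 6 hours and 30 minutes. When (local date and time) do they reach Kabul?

12:26 on December 4

Convert departure to UTC: 10:00 − 5:00 = 05:00 UTC on Dec 3.
Add 6 hours 24 minutes leg 1 → 11:24 UTC.
Add 7 hours and 5 minutes layover in Nordhavn → 18:29 UTC.
Add 3 hours and 52 minutes leg 2 → 22:21 UTC.
Add 3 hours 5 minutes layover in St. John's → 01:26 UTC (Dec 4).
Add 6 hours 30 minutes leg 3 → 07:56 UTC.
Kabul is UTC+4:30, so local arrival = 07:56 + 4:30 = 12:26 on Dec 4.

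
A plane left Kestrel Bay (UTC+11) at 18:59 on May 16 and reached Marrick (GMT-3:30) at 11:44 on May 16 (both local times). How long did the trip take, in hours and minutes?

7 hours 15 minutes

Departure in UTC: 18:59 − 11:00 = 07:59 on May 16.
Arrival in UTC: 11:44 + 3:30 = 15:14 on May 16.
Elapsed = 15:14 − 07:59 = 7 hours 15 minutes.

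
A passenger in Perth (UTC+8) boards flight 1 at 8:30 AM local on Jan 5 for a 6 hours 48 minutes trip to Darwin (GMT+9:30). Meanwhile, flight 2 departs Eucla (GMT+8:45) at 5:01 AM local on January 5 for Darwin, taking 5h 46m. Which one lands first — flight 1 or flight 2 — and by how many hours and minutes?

the second, by 5 hours 16 minutes

Flight 1 in UTC: 8:30 AM − 8:00 = 12:30 AM on Jan 5.
+6 hours 48 minutes → arrive 7:18 AM UTC on Jan 5.
Flight 2 in UTC: 5:01 AM − 8:45 = 8:16 PM on Jan 4.
+5 hours and 46 minutes → arrive 2:02 AM UTC on Jan 5.
Flight 2 lands earlier by 5 hours 16 minutes.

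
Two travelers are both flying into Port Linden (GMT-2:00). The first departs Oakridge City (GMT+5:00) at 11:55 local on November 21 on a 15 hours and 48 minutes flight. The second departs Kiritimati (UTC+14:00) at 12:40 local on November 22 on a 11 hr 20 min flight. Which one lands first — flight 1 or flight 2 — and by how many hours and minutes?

Flight 1 in UTC: 11:55 − 5:00 = 06:55 on Nov 21.
+15 hours and 48 minutes → arrive 22:43 UTC on Nov 21.
Flight 2 in UTC: 12:40 − 14:00 = 22:40 on Nov 21.
+11 hours 20 minutes → arrive 10:00 UTC on Nov 22.
Flight 1 lands earlier by 11 hours 17 minutes.

the first, by 11 hours 17 minutes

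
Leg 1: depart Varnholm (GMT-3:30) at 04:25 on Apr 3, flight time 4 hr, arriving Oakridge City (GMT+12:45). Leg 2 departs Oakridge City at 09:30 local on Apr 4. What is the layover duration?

Convert departure to UTC: 04:25 + 3:30 = 07:55 UTC on Apr 3.
Add 4 hours flight time → 11:55 UTC.
Oakridge City is UTC+12:45, so local arrival = 11:55 + 12:45 = 00:40 on Apr 4.
Layover = 09:30 − 00:40 = 8 hours 50 minutes.

8 hours 50 minutes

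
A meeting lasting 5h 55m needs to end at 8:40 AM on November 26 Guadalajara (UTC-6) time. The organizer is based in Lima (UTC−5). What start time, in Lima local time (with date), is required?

3:45 AM on Nov 26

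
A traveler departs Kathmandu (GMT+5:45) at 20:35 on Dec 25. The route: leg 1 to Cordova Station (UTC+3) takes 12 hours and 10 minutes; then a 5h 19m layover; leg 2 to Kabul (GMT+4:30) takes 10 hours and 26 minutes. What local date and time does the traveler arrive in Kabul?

23:15 on Dec 26

Convert departure to UTC: 20:35 − 5:45 = 14:50 UTC on Dec 25.
Add 12 hours and 10 minutes leg 1 → 03:00 UTC (Dec 26).
Add 5 hours and 19 minutes layover in Cordova Station → 08:19 UTC.
Add 10 hours 26 minutes leg 2 → 18:45 UTC.
Kabul is UTC+4:30, so local arrival = 18:45 + 4:30 = 23:15 on Dec 26.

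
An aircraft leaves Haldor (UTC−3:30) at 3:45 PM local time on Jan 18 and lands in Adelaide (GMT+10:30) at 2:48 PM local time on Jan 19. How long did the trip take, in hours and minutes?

9 hours 3 minutes

Adelaide is 14:00 ahead of Haldor.
Clock-face elapsed time (ignoring zones) is 23 hours 3 minutes.
Actual elapsed = 23 hours 3 minutes − 14:00 = 9 hours 3 minutes.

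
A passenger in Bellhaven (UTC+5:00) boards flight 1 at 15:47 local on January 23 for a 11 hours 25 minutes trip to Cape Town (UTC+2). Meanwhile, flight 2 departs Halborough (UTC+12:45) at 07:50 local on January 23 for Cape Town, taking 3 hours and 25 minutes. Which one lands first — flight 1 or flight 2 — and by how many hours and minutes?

the second, by 23 hours 42 minutes

Flight 1 in UTC: 15:47 − 5:00 = 10:47 on Jan 23.
+11 hours and 25 minutes → arrive 22:12 UTC on Jan 23.
Flight 2 in UTC: 07:50 − 12:45 = 19:05 on Jan 22.
+3 hours 25 minutes → arrive 22:30 UTC on Jan 22.
Flight 2 lands earlier by 23 hours 42 minutes.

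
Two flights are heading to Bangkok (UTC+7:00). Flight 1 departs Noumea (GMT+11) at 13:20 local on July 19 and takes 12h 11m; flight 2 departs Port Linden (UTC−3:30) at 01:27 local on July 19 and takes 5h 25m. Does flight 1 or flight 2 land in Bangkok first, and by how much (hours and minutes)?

the second, by 4 hours 9 minutes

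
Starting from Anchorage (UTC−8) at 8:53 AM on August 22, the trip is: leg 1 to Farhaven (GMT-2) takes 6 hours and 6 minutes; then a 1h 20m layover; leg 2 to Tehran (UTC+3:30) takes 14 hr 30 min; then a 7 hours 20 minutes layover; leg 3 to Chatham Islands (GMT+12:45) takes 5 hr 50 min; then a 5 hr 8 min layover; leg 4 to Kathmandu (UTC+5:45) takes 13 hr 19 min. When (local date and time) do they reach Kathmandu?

4:11 AM on August 25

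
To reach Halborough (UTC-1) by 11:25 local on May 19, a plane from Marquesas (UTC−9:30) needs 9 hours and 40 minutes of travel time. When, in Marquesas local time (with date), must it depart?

Target arrival in UTC: 11:25 + 1:00 = 12:25 on May 19.
Subtract 9 hours 40 minutes → departure 02:45 UTC on May 19.
Marquesas is UTC−9:30: 02:45 − 9:30 = 17:15 on May 18.

17:15 on May 18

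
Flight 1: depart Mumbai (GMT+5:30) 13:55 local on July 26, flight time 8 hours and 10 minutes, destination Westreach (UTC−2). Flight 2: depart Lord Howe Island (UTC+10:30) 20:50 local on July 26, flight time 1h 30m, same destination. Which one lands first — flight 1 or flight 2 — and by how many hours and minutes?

the second, by 4 hours 45 minutes

Flight 1 in UTC: 13:55 − 5:30 = 08:25 on Jul 26.
+8 hours 10 minutes → arrive 16:35 UTC on Jul 26.
Flight 2 in UTC: 20:50 − 10:30 = 10:20 on Jul 26.
+1 hour 30 minutes → arrive 11:50 UTC on Jul 26.
Flight 2 lands earlier by 4 hours 45 minutes.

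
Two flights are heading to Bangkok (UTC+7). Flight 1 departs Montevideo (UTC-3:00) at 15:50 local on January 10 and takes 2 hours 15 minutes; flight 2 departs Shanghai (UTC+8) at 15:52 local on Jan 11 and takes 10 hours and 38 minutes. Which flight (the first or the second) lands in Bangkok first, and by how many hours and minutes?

the first, by 21 hours 25 minutes

Flight 1 in UTC: 15:50 + 3:00 = 18:50 on Jan 10.
+2 hours and 15 minutes → arrive 21:05 UTC on Jan 10.
Flight 2 in UTC: 15:52 − 8:00 = 07:52 on Jan 11.
+10 hours and 38 minutes → arrive 18:30 UTC on Jan 11.
Flight 1 lands earlier by 21 hours 25 minutes.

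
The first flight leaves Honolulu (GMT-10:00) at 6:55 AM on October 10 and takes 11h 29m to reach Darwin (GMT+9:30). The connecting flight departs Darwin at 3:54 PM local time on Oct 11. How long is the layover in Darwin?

2 hours

Convert departure to UTC: 6:55 AM + 10:00 = 4:55 PM UTC on Oct 10.
Add 11 hours 29 minutes flight time → 4:24 AM UTC (Oct 11).
Darwin is UTC+9:30, so local arrival = 4:24 AM + 9:30 = 1:54 PM on Oct 11.
Layover = 3:54 PM − 1:54 PM = 2 hours.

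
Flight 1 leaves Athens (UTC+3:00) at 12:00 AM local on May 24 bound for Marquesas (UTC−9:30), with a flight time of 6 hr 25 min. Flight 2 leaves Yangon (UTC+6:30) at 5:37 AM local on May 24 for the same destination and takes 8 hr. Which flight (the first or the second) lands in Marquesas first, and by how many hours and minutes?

Flight 1 in UTC: 12:00 AM − 3:00 = 9:00 PM on May 23.
+6 hours and 25 minutes → arrive 3:25 AM UTC on May 24.
Flight 2 in UTC: 5:37 AM − 6:30 = 11:07 PM on May 23.
+8 hours → arrive 7:07 AM UTC on May 24.
Flight 1 lands earlier by 3 hours 42 minutes.

the first, by 3 hours 42 minutes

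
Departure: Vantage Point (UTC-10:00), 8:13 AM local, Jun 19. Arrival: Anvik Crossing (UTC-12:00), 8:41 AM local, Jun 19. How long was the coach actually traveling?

2 hours 28 minutes

Departure in UTC: 8:13 AM + 10:00 = 6:13 PM on Jun 19.
Arrival in UTC: 8:41 AM + 12:00 = 8:41 PM on Jun 19.
Elapsed = 8:41 PM − 6:13 PM = 2 hours 28 minutes.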